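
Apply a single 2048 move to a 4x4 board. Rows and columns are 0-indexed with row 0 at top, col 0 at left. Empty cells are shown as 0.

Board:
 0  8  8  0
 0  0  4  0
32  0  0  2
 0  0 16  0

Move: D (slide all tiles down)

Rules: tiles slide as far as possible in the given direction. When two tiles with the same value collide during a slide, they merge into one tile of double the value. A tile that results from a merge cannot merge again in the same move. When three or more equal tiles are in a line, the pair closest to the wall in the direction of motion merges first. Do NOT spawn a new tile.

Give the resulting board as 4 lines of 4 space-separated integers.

Answer:  0  0  0  0
 0  0  8  0
 0  0  4  0
32  8 16  2

Derivation:
Slide down:
col 0: [0, 0, 32, 0] -> [0, 0, 0, 32]
col 1: [8, 0, 0, 0] -> [0, 0, 0, 8]
col 2: [8, 4, 0, 16] -> [0, 8, 4, 16]
col 3: [0, 0, 2, 0] -> [0, 0, 0, 2]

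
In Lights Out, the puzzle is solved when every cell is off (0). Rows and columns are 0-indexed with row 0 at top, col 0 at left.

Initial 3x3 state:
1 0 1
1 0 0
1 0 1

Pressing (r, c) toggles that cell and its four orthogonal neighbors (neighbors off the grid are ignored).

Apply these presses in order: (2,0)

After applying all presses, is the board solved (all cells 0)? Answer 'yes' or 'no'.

After press 1 at (2,0):
1 0 1
0 0 0
0 1 1

Lights still on: 4

Answer: no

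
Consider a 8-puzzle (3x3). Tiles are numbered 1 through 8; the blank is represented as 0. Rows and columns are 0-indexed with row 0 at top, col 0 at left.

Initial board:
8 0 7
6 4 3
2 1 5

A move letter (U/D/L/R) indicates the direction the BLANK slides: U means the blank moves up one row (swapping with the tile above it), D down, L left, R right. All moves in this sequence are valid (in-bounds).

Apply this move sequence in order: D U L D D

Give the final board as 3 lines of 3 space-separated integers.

After move 1 (D):
8 4 7
6 0 3
2 1 5

After move 2 (U):
8 0 7
6 4 3
2 1 5

After move 3 (L):
0 8 7
6 4 3
2 1 5

After move 4 (D):
6 8 7
0 4 3
2 1 5

After move 5 (D):
6 8 7
2 4 3
0 1 5

Answer: 6 8 7
2 4 3
0 1 5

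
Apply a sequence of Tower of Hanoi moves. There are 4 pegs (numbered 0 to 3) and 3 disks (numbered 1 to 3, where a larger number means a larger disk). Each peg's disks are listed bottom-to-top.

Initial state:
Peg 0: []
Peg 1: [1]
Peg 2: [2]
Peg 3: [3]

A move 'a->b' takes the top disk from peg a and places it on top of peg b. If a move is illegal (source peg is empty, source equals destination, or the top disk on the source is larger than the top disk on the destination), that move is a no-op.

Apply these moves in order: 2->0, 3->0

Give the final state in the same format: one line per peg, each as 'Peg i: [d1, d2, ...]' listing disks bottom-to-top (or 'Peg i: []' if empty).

Answer: Peg 0: [2]
Peg 1: [1]
Peg 2: []
Peg 3: [3]

Derivation:
After move 1 (2->0):
Peg 0: [2]
Peg 1: [1]
Peg 2: []
Peg 3: [3]

After move 2 (3->0):
Peg 0: [2]
Peg 1: [1]
Peg 2: []
Peg 3: [3]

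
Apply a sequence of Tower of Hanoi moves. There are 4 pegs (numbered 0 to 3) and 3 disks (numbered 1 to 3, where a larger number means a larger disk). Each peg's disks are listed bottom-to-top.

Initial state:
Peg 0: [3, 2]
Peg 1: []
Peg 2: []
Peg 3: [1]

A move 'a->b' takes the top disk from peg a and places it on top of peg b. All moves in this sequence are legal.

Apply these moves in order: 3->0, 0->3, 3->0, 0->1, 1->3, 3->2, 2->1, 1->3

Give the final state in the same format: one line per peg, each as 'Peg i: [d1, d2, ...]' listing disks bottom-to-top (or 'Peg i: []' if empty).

After move 1 (3->0):
Peg 0: [3, 2, 1]
Peg 1: []
Peg 2: []
Peg 3: []

After move 2 (0->3):
Peg 0: [3, 2]
Peg 1: []
Peg 2: []
Peg 3: [1]

After move 3 (3->0):
Peg 0: [3, 2, 1]
Peg 1: []
Peg 2: []
Peg 3: []

After move 4 (0->1):
Peg 0: [3, 2]
Peg 1: [1]
Peg 2: []
Peg 3: []

After move 5 (1->3):
Peg 0: [3, 2]
Peg 1: []
Peg 2: []
Peg 3: [1]

After move 6 (3->2):
Peg 0: [3, 2]
Peg 1: []
Peg 2: [1]
Peg 3: []

After move 7 (2->1):
Peg 0: [3, 2]
Peg 1: [1]
Peg 2: []
Peg 3: []

After move 8 (1->3):
Peg 0: [3, 2]
Peg 1: []
Peg 2: []
Peg 3: [1]

Answer: Peg 0: [3, 2]
Peg 1: []
Peg 2: []
Peg 3: [1]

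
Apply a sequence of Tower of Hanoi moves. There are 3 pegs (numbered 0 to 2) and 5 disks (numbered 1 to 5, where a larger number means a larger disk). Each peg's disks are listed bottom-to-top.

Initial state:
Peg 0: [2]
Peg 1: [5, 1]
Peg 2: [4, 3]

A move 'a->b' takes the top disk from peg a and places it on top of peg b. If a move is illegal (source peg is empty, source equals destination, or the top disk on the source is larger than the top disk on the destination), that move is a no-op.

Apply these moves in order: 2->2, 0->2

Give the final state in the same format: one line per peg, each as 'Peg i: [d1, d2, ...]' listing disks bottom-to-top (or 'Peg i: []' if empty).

Answer: Peg 0: []
Peg 1: [5, 1]
Peg 2: [4, 3, 2]

Derivation:
After move 1 (2->2):
Peg 0: [2]
Peg 1: [5, 1]
Peg 2: [4, 3]

After move 2 (0->2):
Peg 0: []
Peg 1: [5, 1]
Peg 2: [4, 3, 2]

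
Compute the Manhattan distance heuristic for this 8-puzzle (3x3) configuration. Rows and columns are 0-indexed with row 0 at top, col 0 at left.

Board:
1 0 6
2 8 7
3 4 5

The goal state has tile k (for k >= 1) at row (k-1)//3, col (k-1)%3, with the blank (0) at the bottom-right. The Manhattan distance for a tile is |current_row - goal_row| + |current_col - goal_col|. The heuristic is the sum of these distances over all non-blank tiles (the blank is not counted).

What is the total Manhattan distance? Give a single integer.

Answer: 15

Derivation:
Tile 1: at (0,0), goal (0,0), distance |0-0|+|0-0| = 0
Tile 6: at (0,2), goal (1,2), distance |0-1|+|2-2| = 1
Tile 2: at (1,0), goal (0,1), distance |1-0|+|0-1| = 2
Tile 8: at (1,1), goal (2,1), distance |1-2|+|1-1| = 1
Tile 7: at (1,2), goal (2,0), distance |1-2|+|2-0| = 3
Tile 3: at (2,0), goal (0,2), distance |2-0|+|0-2| = 4
Tile 4: at (2,1), goal (1,0), distance |2-1|+|1-0| = 2
Tile 5: at (2,2), goal (1,1), distance |2-1|+|2-1| = 2
Sum: 0 + 1 + 2 + 1 + 3 + 4 + 2 + 2 = 15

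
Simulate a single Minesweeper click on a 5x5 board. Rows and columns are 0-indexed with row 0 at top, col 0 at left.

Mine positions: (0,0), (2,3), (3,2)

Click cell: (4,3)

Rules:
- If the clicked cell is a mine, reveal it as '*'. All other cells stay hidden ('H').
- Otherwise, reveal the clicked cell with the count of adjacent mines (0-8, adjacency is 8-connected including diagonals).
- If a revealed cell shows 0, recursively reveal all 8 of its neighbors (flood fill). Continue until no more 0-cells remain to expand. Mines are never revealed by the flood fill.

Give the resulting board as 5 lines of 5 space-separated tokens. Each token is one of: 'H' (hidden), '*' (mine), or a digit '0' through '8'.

H H H H H
H H H H H
H H H H H
H H H H H
H H H 1 H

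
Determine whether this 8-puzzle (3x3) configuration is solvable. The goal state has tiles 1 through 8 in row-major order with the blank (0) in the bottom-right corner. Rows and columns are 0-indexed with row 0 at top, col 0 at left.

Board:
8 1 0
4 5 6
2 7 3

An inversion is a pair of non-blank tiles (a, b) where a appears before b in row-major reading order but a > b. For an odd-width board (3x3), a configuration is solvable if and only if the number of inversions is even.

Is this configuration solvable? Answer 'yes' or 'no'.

Answer: yes

Derivation:
Inversions (pairs i<j in row-major order where tile[i] > tile[j] > 0): 14
14 is even, so the puzzle is solvable.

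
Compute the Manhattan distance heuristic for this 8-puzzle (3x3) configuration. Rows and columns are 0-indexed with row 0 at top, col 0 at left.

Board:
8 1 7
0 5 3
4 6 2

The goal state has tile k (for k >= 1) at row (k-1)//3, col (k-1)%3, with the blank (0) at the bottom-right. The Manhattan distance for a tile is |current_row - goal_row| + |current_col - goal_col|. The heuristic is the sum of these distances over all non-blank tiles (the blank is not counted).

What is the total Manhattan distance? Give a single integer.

Tile 8: at (0,0), goal (2,1), distance |0-2|+|0-1| = 3
Tile 1: at (0,1), goal (0,0), distance |0-0|+|1-0| = 1
Tile 7: at (0,2), goal (2,0), distance |0-2|+|2-0| = 4
Tile 5: at (1,1), goal (1,1), distance |1-1|+|1-1| = 0
Tile 3: at (1,2), goal (0,2), distance |1-0|+|2-2| = 1
Tile 4: at (2,0), goal (1,0), distance |2-1|+|0-0| = 1
Tile 6: at (2,1), goal (1,2), distance |2-1|+|1-2| = 2
Tile 2: at (2,2), goal (0,1), distance |2-0|+|2-1| = 3
Sum: 3 + 1 + 4 + 0 + 1 + 1 + 2 + 3 = 15

Answer: 15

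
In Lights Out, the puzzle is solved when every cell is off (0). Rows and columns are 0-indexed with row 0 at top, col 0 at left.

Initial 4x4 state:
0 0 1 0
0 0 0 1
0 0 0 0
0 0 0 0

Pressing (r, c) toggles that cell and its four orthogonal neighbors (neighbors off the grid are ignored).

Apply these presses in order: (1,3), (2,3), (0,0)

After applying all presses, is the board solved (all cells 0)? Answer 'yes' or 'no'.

After press 1 at (1,3):
0 0 1 1
0 0 1 0
0 0 0 1
0 0 0 0

After press 2 at (2,3):
0 0 1 1
0 0 1 1
0 0 1 0
0 0 0 1

After press 3 at (0,0):
1 1 1 1
1 0 1 1
0 0 1 0
0 0 0 1

Lights still on: 9

Answer: no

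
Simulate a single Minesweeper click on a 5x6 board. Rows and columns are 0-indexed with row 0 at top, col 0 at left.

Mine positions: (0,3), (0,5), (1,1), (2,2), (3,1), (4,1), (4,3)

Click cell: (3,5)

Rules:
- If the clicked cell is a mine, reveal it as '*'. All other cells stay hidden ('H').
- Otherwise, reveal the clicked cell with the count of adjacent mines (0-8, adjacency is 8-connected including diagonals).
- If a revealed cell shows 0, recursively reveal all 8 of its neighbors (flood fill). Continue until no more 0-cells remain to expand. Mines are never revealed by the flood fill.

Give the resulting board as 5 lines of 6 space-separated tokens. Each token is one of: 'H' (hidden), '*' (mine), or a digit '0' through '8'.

H H H H H H
H H H 2 2 1
H H H 1 0 0
H H H 2 1 0
H H H H 1 0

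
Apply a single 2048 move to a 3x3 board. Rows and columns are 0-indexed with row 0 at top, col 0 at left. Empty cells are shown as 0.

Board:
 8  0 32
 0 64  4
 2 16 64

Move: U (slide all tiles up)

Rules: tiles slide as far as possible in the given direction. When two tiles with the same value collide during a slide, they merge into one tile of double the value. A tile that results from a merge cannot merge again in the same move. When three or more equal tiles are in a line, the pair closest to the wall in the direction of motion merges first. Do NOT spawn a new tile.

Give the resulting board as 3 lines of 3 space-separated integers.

Slide up:
col 0: [8, 0, 2] -> [8, 2, 0]
col 1: [0, 64, 16] -> [64, 16, 0]
col 2: [32, 4, 64] -> [32, 4, 64]

Answer:  8 64 32
 2 16  4
 0  0 64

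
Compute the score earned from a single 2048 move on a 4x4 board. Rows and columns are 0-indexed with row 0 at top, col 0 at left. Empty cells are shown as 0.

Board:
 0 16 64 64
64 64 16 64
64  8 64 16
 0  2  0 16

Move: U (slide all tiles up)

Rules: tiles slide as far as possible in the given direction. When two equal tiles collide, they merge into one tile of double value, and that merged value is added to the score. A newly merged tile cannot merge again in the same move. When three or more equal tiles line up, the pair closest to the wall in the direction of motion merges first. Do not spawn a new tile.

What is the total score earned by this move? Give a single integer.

Answer: 288

Derivation:
Slide up:
col 0: [0, 64, 64, 0] -> [128, 0, 0, 0]  score +128 (running 128)
col 1: [16, 64, 8, 2] -> [16, 64, 8, 2]  score +0 (running 128)
col 2: [64, 16, 64, 0] -> [64, 16, 64, 0]  score +0 (running 128)
col 3: [64, 64, 16, 16] -> [128, 32, 0, 0]  score +160 (running 288)
Board after move:
128  16  64 128
  0  64  16  32
  0   8  64   0
  0   2   0   0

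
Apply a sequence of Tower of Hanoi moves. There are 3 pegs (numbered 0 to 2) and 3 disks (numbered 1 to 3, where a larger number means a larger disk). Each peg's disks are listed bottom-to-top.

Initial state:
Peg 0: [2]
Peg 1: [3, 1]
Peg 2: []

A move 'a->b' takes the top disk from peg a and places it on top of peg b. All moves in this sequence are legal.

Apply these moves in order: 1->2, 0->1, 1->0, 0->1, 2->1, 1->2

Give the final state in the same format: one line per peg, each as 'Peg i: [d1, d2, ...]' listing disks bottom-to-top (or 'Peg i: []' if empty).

Answer: Peg 0: []
Peg 1: [3, 2]
Peg 2: [1]

Derivation:
After move 1 (1->2):
Peg 0: [2]
Peg 1: [3]
Peg 2: [1]

After move 2 (0->1):
Peg 0: []
Peg 1: [3, 2]
Peg 2: [1]

After move 3 (1->0):
Peg 0: [2]
Peg 1: [3]
Peg 2: [1]

After move 4 (0->1):
Peg 0: []
Peg 1: [3, 2]
Peg 2: [1]

After move 5 (2->1):
Peg 0: []
Peg 1: [3, 2, 1]
Peg 2: []

After move 6 (1->2):
Peg 0: []
Peg 1: [3, 2]
Peg 2: [1]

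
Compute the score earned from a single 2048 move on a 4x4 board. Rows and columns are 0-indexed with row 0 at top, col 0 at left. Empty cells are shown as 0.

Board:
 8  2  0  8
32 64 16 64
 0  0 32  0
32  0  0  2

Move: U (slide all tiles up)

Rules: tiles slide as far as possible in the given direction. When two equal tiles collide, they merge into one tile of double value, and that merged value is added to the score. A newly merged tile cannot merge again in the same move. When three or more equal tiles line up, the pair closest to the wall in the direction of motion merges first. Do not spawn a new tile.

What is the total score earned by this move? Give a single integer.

Slide up:
col 0: [8, 32, 0, 32] -> [8, 64, 0, 0]  score +64 (running 64)
col 1: [2, 64, 0, 0] -> [2, 64, 0, 0]  score +0 (running 64)
col 2: [0, 16, 32, 0] -> [16, 32, 0, 0]  score +0 (running 64)
col 3: [8, 64, 0, 2] -> [8, 64, 2, 0]  score +0 (running 64)
Board after move:
 8  2 16  8
64 64 32 64
 0  0  0  2
 0  0  0  0

Answer: 64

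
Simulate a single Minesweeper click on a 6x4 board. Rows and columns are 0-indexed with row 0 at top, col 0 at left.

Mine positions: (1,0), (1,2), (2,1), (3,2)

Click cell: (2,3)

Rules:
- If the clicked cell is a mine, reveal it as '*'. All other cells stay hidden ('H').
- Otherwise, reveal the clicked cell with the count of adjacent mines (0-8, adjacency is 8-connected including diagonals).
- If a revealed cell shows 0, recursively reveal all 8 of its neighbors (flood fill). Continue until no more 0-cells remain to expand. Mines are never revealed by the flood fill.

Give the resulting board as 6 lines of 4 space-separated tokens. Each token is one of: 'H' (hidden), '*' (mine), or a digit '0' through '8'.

H H H H
H H H H
H H H 2
H H H H
H H H H
H H H H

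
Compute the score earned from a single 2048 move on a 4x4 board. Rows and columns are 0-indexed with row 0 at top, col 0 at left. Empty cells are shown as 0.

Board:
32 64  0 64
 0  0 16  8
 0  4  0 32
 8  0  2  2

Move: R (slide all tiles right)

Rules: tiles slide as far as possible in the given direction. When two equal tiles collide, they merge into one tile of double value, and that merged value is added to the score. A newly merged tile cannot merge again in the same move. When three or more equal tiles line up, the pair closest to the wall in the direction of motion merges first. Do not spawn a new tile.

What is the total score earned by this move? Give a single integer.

Slide right:
row 0: [32, 64, 0, 64] -> [0, 0, 32, 128]  score +128 (running 128)
row 1: [0, 0, 16, 8] -> [0, 0, 16, 8]  score +0 (running 128)
row 2: [0, 4, 0, 32] -> [0, 0, 4, 32]  score +0 (running 128)
row 3: [8, 0, 2, 2] -> [0, 0, 8, 4]  score +4 (running 132)
Board after move:
  0   0  32 128
  0   0  16   8
  0   0   4  32
  0   0   8   4

Answer: 132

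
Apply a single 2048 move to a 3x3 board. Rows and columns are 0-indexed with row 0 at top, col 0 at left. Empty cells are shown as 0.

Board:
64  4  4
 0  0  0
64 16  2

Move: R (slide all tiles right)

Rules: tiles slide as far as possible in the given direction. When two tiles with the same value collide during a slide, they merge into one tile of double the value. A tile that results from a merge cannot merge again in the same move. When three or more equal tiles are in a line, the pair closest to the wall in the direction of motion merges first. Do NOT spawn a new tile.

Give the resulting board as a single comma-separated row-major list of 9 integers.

Slide right:
row 0: [64, 4, 4] -> [0, 64, 8]
row 1: [0, 0, 0] -> [0, 0, 0]
row 2: [64, 16, 2] -> [64, 16, 2]

Answer: 0, 64, 8, 0, 0, 0, 64, 16, 2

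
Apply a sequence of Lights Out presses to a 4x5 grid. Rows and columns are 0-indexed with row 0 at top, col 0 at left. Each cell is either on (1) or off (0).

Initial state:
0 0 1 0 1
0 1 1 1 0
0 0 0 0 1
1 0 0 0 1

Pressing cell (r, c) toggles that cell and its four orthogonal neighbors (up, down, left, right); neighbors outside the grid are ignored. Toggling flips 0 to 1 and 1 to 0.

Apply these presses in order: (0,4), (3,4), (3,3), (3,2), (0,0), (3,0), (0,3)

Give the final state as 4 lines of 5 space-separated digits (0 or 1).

Answer: 1 1 0 0 1
1 1 1 0 1
1 0 1 1 0
0 0 0 1 1

Derivation:
After press 1 at (0,4):
0 0 1 1 0
0 1 1 1 1
0 0 0 0 1
1 0 0 0 1

After press 2 at (3,4):
0 0 1 1 0
0 1 1 1 1
0 0 0 0 0
1 0 0 1 0

After press 3 at (3,3):
0 0 1 1 0
0 1 1 1 1
0 0 0 1 0
1 0 1 0 1

After press 4 at (3,2):
0 0 1 1 0
0 1 1 1 1
0 0 1 1 0
1 1 0 1 1

After press 5 at (0,0):
1 1 1 1 0
1 1 1 1 1
0 0 1 1 0
1 1 0 1 1

After press 6 at (3,0):
1 1 1 1 0
1 1 1 1 1
1 0 1 1 0
0 0 0 1 1

After press 7 at (0,3):
1 1 0 0 1
1 1 1 0 1
1 0 1 1 0
0 0 0 1 1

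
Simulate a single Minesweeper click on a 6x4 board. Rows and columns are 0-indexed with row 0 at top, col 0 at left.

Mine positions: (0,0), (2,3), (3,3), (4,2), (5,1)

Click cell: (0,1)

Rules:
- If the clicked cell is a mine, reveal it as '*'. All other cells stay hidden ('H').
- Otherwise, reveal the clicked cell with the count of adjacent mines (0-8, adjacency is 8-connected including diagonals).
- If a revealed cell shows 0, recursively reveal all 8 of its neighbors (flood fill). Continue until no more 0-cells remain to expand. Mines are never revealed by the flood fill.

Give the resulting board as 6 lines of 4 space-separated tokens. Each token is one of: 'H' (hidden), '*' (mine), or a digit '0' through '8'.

H 1 H H
H H H H
H H H H
H H H H
H H H H
H H H H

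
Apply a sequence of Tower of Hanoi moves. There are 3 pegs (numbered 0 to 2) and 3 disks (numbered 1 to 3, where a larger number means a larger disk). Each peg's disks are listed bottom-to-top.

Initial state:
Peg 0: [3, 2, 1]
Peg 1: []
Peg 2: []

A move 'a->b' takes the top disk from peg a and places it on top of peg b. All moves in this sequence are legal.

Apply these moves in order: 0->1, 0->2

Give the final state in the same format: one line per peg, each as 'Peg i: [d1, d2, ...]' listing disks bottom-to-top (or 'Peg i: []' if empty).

After move 1 (0->1):
Peg 0: [3, 2]
Peg 1: [1]
Peg 2: []

After move 2 (0->2):
Peg 0: [3]
Peg 1: [1]
Peg 2: [2]

Answer: Peg 0: [3]
Peg 1: [1]
Peg 2: [2]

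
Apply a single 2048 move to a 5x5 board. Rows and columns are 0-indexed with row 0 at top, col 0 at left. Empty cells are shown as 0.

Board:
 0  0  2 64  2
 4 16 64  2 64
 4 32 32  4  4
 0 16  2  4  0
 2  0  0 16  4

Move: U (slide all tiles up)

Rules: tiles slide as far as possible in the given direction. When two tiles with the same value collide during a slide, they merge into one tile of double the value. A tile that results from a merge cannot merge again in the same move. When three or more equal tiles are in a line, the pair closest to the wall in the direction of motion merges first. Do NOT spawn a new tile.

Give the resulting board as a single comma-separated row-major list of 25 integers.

Answer: 8, 16, 2, 64, 2, 2, 32, 64, 2, 64, 0, 16, 32, 8, 8, 0, 0, 2, 16, 0, 0, 0, 0, 0, 0

Derivation:
Slide up:
col 0: [0, 4, 4, 0, 2] -> [8, 2, 0, 0, 0]
col 1: [0, 16, 32, 16, 0] -> [16, 32, 16, 0, 0]
col 2: [2, 64, 32, 2, 0] -> [2, 64, 32, 2, 0]
col 3: [64, 2, 4, 4, 16] -> [64, 2, 8, 16, 0]
col 4: [2, 64, 4, 0, 4] -> [2, 64, 8, 0, 0]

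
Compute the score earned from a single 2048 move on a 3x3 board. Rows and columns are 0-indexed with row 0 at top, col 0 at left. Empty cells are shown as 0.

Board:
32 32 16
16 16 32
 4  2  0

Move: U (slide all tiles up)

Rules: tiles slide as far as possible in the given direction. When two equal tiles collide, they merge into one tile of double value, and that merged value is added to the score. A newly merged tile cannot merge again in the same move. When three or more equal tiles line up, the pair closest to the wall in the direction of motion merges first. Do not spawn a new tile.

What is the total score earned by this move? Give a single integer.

Slide up:
col 0: [32, 16, 4] -> [32, 16, 4]  score +0 (running 0)
col 1: [32, 16, 2] -> [32, 16, 2]  score +0 (running 0)
col 2: [16, 32, 0] -> [16, 32, 0]  score +0 (running 0)
Board after move:
32 32 16
16 16 32
 4  2  0

Answer: 0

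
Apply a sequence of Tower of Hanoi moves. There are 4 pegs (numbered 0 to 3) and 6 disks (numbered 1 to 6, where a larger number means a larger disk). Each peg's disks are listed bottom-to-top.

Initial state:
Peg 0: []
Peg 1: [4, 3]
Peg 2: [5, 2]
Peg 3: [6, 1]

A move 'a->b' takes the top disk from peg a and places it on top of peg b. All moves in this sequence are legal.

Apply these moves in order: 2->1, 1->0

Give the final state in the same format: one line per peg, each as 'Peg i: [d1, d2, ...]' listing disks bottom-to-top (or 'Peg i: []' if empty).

After move 1 (2->1):
Peg 0: []
Peg 1: [4, 3, 2]
Peg 2: [5]
Peg 3: [6, 1]

After move 2 (1->0):
Peg 0: [2]
Peg 1: [4, 3]
Peg 2: [5]
Peg 3: [6, 1]

Answer: Peg 0: [2]
Peg 1: [4, 3]
Peg 2: [5]
Peg 3: [6, 1]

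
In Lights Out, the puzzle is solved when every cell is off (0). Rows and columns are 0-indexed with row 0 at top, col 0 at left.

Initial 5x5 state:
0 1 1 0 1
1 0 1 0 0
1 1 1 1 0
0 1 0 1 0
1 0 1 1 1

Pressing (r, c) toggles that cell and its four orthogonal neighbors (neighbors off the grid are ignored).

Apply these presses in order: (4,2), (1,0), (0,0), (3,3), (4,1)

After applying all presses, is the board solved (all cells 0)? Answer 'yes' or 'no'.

After press 1 at (4,2):
0 1 1 0 1
1 0 1 0 0
1 1 1 1 0
0 1 1 1 0
1 1 0 0 1

After press 2 at (1,0):
1 1 1 0 1
0 1 1 0 0
0 1 1 1 0
0 1 1 1 0
1 1 0 0 1

After press 3 at (0,0):
0 0 1 0 1
1 1 1 0 0
0 1 1 1 0
0 1 1 1 0
1 1 0 0 1

After press 4 at (3,3):
0 0 1 0 1
1 1 1 0 0
0 1 1 0 0
0 1 0 0 1
1 1 0 1 1

After press 5 at (4,1):
0 0 1 0 1
1 1 1 0 0
0 1 1 0 0
0 0 0 0 1
0 0 1 1 1

Lights still on: 11

Answer: no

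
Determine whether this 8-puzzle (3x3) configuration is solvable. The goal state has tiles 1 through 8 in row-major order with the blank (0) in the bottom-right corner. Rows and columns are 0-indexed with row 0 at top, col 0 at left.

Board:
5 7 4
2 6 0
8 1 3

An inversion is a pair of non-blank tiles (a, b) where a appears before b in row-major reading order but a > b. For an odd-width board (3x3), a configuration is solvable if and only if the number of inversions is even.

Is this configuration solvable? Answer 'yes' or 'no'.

Inversions (pairs i<j in row-major order where tile[i] > tile[j] > 0): 17
17 is odd, so the puzzle is not solvable.

Answer: no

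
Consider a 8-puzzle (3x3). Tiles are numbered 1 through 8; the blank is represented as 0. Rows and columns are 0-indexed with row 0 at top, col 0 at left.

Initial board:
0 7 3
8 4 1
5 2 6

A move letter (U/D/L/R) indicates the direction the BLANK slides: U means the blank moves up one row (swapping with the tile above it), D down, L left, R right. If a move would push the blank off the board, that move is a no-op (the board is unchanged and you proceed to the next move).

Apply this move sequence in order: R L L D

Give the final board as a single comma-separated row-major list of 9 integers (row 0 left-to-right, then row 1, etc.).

After move 1 (R):
7 0 3
8 4 1
5 2 6

After move 2 (L):
0 7 3
8 4 1
5 2 6

After move 3 (L):
0 7 3
8 4 1
5 2 6

After move 4 (D):
8 7 3
0 4 1
5 2 6

Answer: 8, 7, 3, 0, 4, 1, 5, 2, 6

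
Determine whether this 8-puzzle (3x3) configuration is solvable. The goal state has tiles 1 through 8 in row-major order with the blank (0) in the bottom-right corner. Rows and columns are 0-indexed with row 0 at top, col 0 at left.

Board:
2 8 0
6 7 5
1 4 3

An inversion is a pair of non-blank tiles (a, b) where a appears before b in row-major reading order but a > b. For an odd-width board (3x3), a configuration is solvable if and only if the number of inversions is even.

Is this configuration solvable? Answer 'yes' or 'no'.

Answer: no

Derivation:
Inversions (pairs i<j in row-major order where tile[i] > tile[j] > 0): 19
19 is odd, so the puzzle is not solvable.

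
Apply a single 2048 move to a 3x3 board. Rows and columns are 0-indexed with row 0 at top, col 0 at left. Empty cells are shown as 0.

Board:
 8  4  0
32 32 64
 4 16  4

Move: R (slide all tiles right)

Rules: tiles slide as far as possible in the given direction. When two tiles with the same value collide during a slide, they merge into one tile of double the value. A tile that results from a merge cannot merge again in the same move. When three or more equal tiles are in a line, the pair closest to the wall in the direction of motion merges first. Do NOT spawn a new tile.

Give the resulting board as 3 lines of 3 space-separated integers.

Answer:  0  8  4
 0 64 64
 4 16  4

Derivation:
Slide right:
row 0: [8, 4, 0] -> [0, 8, 4]
row 1: [32, 32, 64] -> [0, 64, 64]
row 2: [4, 16, 4] -> [4, 16, 4]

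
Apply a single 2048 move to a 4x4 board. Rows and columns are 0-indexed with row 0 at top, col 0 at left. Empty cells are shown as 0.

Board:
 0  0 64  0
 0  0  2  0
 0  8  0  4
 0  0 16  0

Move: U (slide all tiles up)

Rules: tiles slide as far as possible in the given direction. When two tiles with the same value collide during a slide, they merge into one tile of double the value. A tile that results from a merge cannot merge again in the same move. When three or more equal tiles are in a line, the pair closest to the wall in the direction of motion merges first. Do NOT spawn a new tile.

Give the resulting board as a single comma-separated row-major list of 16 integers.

Answer: 0, 8, 64, 4, 0, 0, 2, 0, 0, 0, 16, 0, 0, 0, 0, 0

Derivation:
Slide up:
col 0: [0, 0, 0, 0] -> [0, 0, 0, 0]
col 1: [0, 0, 8, 0] -> [8, 0, 0, 0]
col 2: [64, 2, 0, 16] -> [64, 2, 16, 0]
col 3: [0, 0, 4, 0] -> [4, 0, 0, 0]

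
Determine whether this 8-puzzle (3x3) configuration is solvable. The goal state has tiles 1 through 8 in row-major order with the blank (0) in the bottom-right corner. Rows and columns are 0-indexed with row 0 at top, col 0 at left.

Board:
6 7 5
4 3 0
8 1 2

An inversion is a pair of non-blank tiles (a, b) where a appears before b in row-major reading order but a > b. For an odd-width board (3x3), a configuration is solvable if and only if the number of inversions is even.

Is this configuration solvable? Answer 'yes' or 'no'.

Answer: no

Derivation:
Inversions (pairs i<j in row-major order where tile[i] > tile[j] > 0): 21
21 is odd, so the puzzle is not solvable.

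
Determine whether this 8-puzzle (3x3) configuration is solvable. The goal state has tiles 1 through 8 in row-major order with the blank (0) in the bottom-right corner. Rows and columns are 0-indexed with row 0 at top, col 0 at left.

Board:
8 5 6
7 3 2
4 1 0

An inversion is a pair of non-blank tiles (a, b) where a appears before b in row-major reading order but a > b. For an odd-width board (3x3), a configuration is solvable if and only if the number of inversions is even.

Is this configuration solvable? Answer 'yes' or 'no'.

Inversions (pairs i<j in row-major order where tile[i] > tile[j] > 0): 23
23 is odd, so the puzzle is not solvable.

Answer: no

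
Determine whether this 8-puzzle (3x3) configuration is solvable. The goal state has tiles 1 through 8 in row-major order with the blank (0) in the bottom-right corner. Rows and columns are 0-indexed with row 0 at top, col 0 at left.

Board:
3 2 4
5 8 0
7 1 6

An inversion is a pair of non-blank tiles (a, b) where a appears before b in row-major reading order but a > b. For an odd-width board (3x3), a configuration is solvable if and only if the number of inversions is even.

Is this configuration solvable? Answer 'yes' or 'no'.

Inversions (pairs i<j in row-major order where tile[i] > tile[j] > 0): 10
10 is even, so the puzzle is solvable.

Answer: yes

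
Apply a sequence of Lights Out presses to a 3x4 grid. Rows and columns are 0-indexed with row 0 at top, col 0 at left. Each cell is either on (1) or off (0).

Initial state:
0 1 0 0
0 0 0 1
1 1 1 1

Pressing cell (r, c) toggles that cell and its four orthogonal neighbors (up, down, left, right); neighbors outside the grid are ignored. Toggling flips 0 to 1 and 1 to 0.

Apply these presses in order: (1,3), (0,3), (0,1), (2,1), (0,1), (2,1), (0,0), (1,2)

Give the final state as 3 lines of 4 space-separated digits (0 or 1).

After press 1 at (1,3):
0 1 0 1
0 0 1 0
1 1 1 0

After press 2 at (0,3):
0 1 1 0
0 0 1 1
1 1 1 0

After press 3 at (0,1):
1 0 0 0
0 1 1 1
1 1 1 0

After press 4 at (2,1):
1 0 0 0
0 0 1 1
0 0 0 0

After press 5 at (0,1):
0 1 1 0
0 1 1 1
0 0 0 0

After press 6 at (2,1):
0 1 1 0
0 0 1 1
1 1 1 0

After press 7 at (0,0):
1 0 1 0
1 0 1 1
1 1 1 0

After press 8 at (1,2):
1 0 0 0
1 1 0 0
1 1 0 0

Answer: 1 0 0 0
1 1 0 0
1 1 0 0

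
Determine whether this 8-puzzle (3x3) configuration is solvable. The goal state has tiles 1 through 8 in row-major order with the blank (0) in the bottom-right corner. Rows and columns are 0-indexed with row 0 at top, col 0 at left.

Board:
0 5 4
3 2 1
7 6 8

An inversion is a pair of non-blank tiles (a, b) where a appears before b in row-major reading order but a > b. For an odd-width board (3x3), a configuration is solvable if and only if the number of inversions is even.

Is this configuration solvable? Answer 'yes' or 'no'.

Answer: no

Derivation:
Inversions (pairs i<j in row-major order where tile[i] > tile[j] > 0): 11
11 is odd, so the puzzle is not solvable.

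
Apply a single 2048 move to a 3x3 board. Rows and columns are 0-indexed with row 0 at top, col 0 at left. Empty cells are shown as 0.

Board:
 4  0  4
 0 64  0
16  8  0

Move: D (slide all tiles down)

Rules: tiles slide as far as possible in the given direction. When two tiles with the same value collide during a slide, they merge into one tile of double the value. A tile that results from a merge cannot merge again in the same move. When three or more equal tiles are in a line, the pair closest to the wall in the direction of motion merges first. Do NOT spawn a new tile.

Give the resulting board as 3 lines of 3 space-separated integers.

Slide down:
col 0: [4, 0, 16] -> [0, 4, 16]
col 1: [0, 64, 8] -> [0, 64, 8]
col 2: [4, 0, 0] -> [0, 0, 4]

Answer:  0  0  0
 4 64  0
16  8  4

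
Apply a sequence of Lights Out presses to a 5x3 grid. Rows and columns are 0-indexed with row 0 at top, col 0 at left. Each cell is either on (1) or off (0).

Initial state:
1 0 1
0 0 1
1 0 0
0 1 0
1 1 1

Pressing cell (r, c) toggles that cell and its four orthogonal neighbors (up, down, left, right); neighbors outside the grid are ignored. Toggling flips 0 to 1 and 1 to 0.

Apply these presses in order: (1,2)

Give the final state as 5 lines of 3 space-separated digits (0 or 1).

After press 1 at (1,2):
1 0 0
0 1 0
1 0 1
0 1 0
1 1 1

Answer: 1 0 0
0 1 0
1 0 1
0 1 0
1 1 1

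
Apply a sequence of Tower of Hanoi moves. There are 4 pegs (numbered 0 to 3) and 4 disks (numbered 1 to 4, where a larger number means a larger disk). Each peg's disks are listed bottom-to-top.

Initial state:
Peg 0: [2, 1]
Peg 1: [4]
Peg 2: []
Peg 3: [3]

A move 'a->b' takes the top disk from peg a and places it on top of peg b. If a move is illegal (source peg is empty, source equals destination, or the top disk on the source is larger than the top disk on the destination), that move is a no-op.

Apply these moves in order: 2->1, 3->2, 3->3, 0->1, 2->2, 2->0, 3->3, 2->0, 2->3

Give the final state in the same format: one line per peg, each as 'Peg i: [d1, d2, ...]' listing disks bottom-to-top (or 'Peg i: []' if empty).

After move 1 (2->1):
Peg 0: [2, 1]
Peg 1: [4]
Peg 2: []
Peg 3: [3]

After move 2 (3->2):
Peg 0: [2, 1]
Peg 1: [4]
Peg 2: [3]
Peg 3: []

After move 3 (3->3):
Peg 0: [2, 1]
Peg 1: [4]
Peg 2: [3]
Peg 3: []

After move 4 (0->1):
Peg 0: [2]
Peg 1: [4, 1]
Peg 2: [3]
Peg 3: []

After move 5 (2->2):
Peg 0: [2]
Peg 1: [4, 1]
Peg 2: [3]
Peg 3: []

After move 6 (2->0):
Peg 0: [2]
Peg 1: [4, 1]
Peg 2: [3]
Peg 3: []

After move 7 (3->3):
Peg 0: [2]
Peg 1: [4, 1]
Peg 2: [3]
Peg 3: []

After move 8 (2->0):
Peg 0: [2]
Peg 1: [4, 1]
Peg 2: [3]
Peg 3: []

After move 9 (2->3):
Peg 0: [2]
Peg 1: [4, 1]
Peg 2: []
Peg 3: [3]

Answer: Peg 0: [2]
Peg 1: [4, 1]
Peg 2: []
Peg 3: [3]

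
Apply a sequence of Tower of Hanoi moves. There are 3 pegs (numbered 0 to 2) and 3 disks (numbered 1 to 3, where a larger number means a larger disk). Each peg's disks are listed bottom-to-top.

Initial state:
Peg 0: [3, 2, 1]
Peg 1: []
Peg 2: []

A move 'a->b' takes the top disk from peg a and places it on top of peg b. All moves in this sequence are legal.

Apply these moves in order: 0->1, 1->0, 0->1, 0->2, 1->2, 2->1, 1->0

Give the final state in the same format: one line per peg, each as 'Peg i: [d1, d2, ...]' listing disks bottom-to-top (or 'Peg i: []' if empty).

After move 1 (0->1):
Peg 0: [3, 2]
Peg 1: [1]
Peg 2: []

After move 2 (1->0):
Peg 0: [3, 2, 1]
Peg 1: []
Peg 2: []

After move 3 (0->1):
Peg 0: [3, 2]
Peg 1: [1]
Peg 2: []

After move 4 (0->2):
Peg 0: [3]
Peg 1: [1]
Peg 2: [2]

After move 5 (1->2):
Peg 0: [3]
Peg 1: []
Peg 2: [2, 1]

After move 6 (2->1):
Peg 0: [3]
Peg 1: [1]
Peg 2: [2]

After move 7 (1->0):
Peg 0: [3, 1]
Peg 1: []
Peg 2: [2]

Answer: Peg 0: [3, 1]
Peg 1: []
Peg 2: [2]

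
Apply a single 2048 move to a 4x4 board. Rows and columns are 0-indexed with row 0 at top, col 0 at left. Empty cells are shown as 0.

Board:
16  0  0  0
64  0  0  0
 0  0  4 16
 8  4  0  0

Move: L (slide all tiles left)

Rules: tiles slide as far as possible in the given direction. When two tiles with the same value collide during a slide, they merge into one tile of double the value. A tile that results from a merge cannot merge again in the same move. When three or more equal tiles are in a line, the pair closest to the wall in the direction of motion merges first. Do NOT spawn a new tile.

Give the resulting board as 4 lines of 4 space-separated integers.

Answer: 16  0  0  0
64  0  0  0
 4 16  0  0
 8  4  0  0

Derivation:
Slide left:
row 0: [16, 0, 0, 0] -> [16, 0, 0, 0]
row 1: [64, 0, 0, 0] -> [64, 0, 0, 0]
row 2: [0, 0, 4, 16] -> [4, 16, 0, 0]
row 3: [8, 4, 0, 0] -> [8, 4, 0, 0]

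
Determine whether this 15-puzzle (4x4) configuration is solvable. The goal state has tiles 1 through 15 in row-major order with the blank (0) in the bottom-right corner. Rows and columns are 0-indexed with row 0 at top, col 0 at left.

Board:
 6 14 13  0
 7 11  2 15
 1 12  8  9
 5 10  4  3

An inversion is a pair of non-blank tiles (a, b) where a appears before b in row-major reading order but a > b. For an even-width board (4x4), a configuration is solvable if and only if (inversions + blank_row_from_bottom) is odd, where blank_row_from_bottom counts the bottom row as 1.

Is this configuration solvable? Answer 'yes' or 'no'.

Answer: yes

Derivation:
Inversions: 67
Blank is in row 0 (0-indexed from top), which is row 4 counting from the bottom (bottom = 1).
67 + 4 = 71, which is odd, so the puzzle is solvable.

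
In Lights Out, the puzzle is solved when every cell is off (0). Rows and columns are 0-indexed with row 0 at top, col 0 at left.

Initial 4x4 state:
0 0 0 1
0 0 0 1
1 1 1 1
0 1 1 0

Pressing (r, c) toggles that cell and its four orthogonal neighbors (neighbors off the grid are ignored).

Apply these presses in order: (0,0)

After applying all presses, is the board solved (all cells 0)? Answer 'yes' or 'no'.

Answer: no

Derivation:
After press 1 at (0,0):
1 1 0 1
1 0 0 1
1 1 1 1
0 1 1 0

Lights still on: 11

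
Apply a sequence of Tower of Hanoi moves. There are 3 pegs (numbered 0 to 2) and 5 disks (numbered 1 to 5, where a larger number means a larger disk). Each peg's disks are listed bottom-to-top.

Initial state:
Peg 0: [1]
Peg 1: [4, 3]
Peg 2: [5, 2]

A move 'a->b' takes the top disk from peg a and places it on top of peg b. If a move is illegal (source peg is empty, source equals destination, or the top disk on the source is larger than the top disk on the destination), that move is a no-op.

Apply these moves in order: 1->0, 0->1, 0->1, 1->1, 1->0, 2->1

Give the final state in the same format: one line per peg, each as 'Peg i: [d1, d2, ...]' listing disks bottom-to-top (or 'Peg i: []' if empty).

Answer: Peg 0: [1]
Peg 1: [4, 3, 2]
Peg 2: [5]

Derivation:
After move 1 (1->0):
Peg 0: [1]
Peg 1: [4, 3]
Peg 2: [5, 2]

After move 2 (0->1):
Peg 0: []
Peg 1: [4, 3, 1]
Peg 2: [5, 2]

After move 3 (0->1):
Peg 0: []
Peg 1: [4, 3, 1]
Peg 2: [5, 2]

After move 4 (1->1):
Peg 0: []
Peg 1: [4, 3, 1]
Peg 2: [5, 2]

After move 5 (1->0):
Peg 0: [1]
Peg 1: [4, 3]
Peg 2: [5, 2]

After move 6 (2->1):
Peg 0: [1]
Peg 1: [4, 3, 2]
Peg 2: [5]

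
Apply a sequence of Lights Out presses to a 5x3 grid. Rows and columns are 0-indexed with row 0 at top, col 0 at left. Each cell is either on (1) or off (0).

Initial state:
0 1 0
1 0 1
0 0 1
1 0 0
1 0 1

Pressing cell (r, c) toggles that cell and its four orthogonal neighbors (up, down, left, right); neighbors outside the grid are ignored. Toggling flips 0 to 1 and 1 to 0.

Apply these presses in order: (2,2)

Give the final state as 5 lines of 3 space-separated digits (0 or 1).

After press 1 at (2,2):
0 1 0
1 0 0
0 1 0
1 0 1
1 0 1

Answer: 0 1 0
1 0 0
0 1 0
1 0 1
1 0 1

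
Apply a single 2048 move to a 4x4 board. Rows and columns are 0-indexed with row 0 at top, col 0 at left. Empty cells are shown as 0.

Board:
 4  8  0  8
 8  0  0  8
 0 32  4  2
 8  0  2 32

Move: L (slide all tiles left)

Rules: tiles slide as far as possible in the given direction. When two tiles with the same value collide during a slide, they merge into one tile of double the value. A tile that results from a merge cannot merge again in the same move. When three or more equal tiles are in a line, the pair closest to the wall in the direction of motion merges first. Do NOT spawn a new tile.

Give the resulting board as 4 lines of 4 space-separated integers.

Slide left:
row 0: [4, 8, 0, 8] -> [4, 16, 0, 0]
row 1: [8, 0, 0, 8] -> [16, 0, 0, 0]
row 2: [0, 32, 4, 2] -> [32, 4, 2, 0]
row 3: [8, 0, 2, 32] -> [8, 2, 32, 0]

Answer:  4 16  0  0
16  0  0  0
32  4  2  0
 8  2 32  0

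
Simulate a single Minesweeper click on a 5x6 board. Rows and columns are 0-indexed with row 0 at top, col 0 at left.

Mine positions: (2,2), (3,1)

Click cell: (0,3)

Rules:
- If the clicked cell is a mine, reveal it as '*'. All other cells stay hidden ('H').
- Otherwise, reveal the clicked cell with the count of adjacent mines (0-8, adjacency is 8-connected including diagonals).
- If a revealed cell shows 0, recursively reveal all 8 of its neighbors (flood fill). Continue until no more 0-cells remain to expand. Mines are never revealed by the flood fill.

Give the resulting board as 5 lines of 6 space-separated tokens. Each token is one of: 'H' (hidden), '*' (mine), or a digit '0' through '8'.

0 0 0 0 0 0
0 1 1 1 0 0
1 2 H 1 0 0
H H 2 1 0 0
H H 1 0 0 0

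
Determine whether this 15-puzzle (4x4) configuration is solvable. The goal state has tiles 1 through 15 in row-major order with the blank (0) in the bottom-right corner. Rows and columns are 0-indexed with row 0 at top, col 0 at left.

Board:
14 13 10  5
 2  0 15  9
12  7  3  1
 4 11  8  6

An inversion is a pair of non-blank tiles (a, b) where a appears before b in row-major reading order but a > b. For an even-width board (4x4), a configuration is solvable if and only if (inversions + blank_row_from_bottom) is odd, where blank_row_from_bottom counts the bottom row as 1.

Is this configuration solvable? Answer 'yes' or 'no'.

Answer: no

Derivation:
Inversions: 69
Blank is in row 1 (0-indexed from top), which is row 3 counting from the bottom (bottom = 1).
69 + 3 = 72, which is even, so the puzzle is not solvable.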